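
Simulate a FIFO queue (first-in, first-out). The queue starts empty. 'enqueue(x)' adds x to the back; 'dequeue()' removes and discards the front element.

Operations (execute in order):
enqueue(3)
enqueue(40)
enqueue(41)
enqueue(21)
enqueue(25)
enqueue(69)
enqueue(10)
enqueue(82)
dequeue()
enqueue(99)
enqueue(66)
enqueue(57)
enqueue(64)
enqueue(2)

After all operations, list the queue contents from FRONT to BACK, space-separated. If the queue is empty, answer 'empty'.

enqueue(3): [3]
enqueue(40): [3, 40]
enqueue(41): [3, 40, 41]
enqueue(21): [3, 40, 41, 21]
enqueue(25): [3, 40, 41, 21, 25]
enqueue(69): [3, 40, 41, 21, 25, 69]
enqueue(10): [3, 40, 41, 21, 25, 69, 10]
enqueue(82): [3, 40, 41, 21, 25, 69, 10, 82]
dequeue(): [40, 41, 21, 25, 69, 10, 82]
enqueue(99): [40, 41, 21, 25, 69, 10, 82, 99]
enqueue(66): [40, 41, 21, 25, 69, 10, 82, 99, 66]
enqueue(57): [40, 41, 21, 25, 69, 10, 82, 99, 66, 57]
enqueue(64): [40, 41, 21, 25, 69, 10, 82, 99, 66, 57, 64]
enqueue(2): [40, 41, 21, 25, 69, 10, 82, 99, 66, 57, 64, 2]

Answer: 40 41 21 25 69 10 82 99 66 57 64 2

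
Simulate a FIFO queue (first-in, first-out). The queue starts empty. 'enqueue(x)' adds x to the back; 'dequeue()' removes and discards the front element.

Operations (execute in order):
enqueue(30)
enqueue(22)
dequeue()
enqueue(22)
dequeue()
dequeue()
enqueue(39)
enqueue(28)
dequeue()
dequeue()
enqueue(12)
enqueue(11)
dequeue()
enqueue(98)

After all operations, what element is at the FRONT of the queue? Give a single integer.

Answer: 11

Derivation:
enqueue(30): queue = [30]
enqueue(22): queue = [30, 22]
dequeue(): queue = [22]
enqueue(22): queue = [22, 22]
dequeue(): queue = [22]
dequeue(): queue = []
enqueue(39): queue = [39]
enqueue(28): queue = [39, 28]
dequeue(): queue = [28]
dequeue(): queue = []
enqueue(12): queue = [12]
enqueue(11): queue = [12, 11]
dequeue(): queue = [11]
enqueue(98): queue = [11, 98]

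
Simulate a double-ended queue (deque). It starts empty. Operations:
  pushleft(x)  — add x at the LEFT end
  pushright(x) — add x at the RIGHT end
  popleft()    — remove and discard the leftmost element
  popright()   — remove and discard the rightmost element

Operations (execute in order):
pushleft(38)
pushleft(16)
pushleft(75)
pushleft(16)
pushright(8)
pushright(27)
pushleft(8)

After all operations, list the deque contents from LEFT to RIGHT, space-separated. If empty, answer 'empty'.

Answer: 8 16 75 16 38 8 27

Derivation:
pushleft(38): [38]
pushleft(16): [16, 38]
pushleft(75): [75, 16, 38]
pushleft(16): [16, 75, 16, 38]
pushright(8): [16, 75, 16, 38, 8]
pushright(27): [16, 75, 16, 38, 8, 27]
pushleft(8): [8, 16, 75, 16, 38, 8, 27]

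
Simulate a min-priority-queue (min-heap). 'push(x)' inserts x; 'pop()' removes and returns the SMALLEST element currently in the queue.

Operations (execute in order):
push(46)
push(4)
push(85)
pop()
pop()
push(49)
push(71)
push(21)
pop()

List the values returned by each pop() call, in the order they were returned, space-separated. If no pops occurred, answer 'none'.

push(46): heap contents = [46]
push(4): heap contents = [4, 46]
push(85): heap contents = [4, 46, 85]
pop() → 4: heap contents = [46, 85]
pop() → 46: heap contents = [85]
push(49): heap contents = [49, 85]
push(71): heap contents = [49, 71, 85]
push(21): heap contents = [21, 49, 71, 85]
pop() → 21: heap contents = [49, 71, 85]

Answer: 4 46 21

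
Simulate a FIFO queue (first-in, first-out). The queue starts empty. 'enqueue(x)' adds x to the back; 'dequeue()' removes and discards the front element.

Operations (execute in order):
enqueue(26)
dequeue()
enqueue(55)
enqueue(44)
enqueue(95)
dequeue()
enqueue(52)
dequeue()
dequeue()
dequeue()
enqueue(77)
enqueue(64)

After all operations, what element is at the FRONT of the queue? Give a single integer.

Answer: 77

Derivation:
enqueue(26): queue = [26]
dequeue(): queue = []
enqueue(55): queue = [55]
enqueue(44): queue = [55, 44]
enqueue(95): queue = [55, 44, 95]
dequeue(): queue = [44, 95]
enqueue(52): queue = [44, 95, 52]
dequeue(): queue = [95, 52]
dequeue(): queue = [52]
dequeue(): queue = []
enqueue(77): queue = [77]
enqueue(64): queue = [77, 64]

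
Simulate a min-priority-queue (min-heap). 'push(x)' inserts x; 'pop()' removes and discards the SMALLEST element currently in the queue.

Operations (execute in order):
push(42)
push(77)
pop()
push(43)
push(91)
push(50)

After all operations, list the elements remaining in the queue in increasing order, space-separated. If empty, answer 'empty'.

push(42): heap contents = [42]
push(77): heap contents = [42, 77]
pop() → 42: heap contents = [77]
push(43): heap contents = [43, 77]
push(91): heap contents = [43, 77, 91]
push(50): heap contents = [43, 50, 77, 91]

Answer: 43 50 77 91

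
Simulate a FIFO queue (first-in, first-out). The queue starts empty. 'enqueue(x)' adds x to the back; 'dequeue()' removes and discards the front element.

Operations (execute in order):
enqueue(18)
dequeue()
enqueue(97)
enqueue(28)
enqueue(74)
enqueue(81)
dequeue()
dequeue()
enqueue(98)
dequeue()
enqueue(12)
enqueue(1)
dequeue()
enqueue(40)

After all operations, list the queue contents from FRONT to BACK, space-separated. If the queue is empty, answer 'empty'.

Answer: 98 12 1 40

Derivation:
enqueue(18): [18]
dequeue(): []
enqueue(97): [97]
enqueue(28): [97, 28]
enqueue(74): [97, 28, 74]
enqueue(81): [97, 28, 74, 81]
dequeue(): [28, 74, 81]
dequeue(): [74, 81]
enqueue(98): [74, 81, 98]
dequeue(): [81, 98]
enqueue(12): [81, 98, 12]
enqueue(1): [81, 98, 12, 1]
dequeue(): [98, 12, 1]
enqueue(40): [98, 12, 1, 40]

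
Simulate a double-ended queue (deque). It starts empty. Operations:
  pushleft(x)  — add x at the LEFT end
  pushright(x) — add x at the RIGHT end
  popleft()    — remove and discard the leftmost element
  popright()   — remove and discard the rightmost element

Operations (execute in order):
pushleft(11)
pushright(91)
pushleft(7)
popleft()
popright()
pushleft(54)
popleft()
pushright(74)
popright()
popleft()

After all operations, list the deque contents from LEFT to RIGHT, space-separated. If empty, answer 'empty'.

pushleft(11): [11]
pushright(91): [11, 91]
pushleft(7): [7, 11, 91]
popleft(): [11, 91]
popright(): [11]
pushleft(54): [54, 11]
popleft(): [11]
pushright(74): [11, 74]
popright(): [11]
popleft(): []

Answer: empty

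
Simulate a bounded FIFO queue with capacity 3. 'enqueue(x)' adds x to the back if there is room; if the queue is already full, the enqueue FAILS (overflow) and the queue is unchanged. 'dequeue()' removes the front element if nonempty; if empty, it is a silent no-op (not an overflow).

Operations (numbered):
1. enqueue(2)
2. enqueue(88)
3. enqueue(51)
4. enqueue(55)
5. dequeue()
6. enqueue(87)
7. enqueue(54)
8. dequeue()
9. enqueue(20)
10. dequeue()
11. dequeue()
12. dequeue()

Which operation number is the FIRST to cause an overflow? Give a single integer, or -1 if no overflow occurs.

1. enqueue(2): size=1
2. enqueue(88): size=2
3. enqueue(51): size=3
4. enqueue(55): size=3=cap → OVERFLOW (fail)
5. dequeue(): size=2
6. enqueue(87): size=3
7. enqueue(54): size=3=cap → OVERFLOW (fail)
8. dequeue(): size=2
9. enqueue(20): size=3
10. dequeue(): size=2
11. dequeue(): size=1
12. dequeue(): size=0

Answer: 4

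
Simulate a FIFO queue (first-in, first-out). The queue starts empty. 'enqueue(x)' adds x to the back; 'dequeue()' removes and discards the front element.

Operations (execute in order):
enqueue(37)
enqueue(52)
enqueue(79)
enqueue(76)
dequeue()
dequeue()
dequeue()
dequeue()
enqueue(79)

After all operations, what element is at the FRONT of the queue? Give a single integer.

Answer: 79

Derivation:
enqueue(37): queue = [37]
enqueue(52): queue = [37, 52]
enqueue(79): queue = [37, 52, 79]
enqueue(76): queue = [37, 52, 79, 76]
dequeue(): queue = [52, 79, 76]
dequeue(): queue = [79, 76]
dequeue(): queue = [76]
dequeue(): queue = []
enqueue(79): queue = [79]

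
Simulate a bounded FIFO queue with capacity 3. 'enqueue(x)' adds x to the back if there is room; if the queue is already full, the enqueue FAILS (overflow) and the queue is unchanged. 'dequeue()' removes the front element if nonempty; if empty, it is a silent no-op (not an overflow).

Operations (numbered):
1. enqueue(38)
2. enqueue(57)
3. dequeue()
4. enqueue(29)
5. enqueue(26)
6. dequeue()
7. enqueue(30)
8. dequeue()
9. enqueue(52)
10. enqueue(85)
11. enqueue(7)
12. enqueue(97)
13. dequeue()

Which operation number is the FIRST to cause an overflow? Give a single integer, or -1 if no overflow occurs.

Answer: 10

Derivation:
1. enqueue(38): size=1
2. enqueue(57): size=2
3. dequeue(): size=1
4. enqueue(29): size=2
5. enqueue(26): size=3
6. dequeue(): size=2
7. enqueue(30): size=3
8. dequeue(): size=2
9. enqueue(52): size=3
10. enqueue(85): size=3=cap → OVERFLOW (fail)
11. enqueue(7): size=3=cap → OVERFLOW (fail)
12. enqueue(97): size=3=cap → OVERFLOW (fail)
13. dequeue(): size=2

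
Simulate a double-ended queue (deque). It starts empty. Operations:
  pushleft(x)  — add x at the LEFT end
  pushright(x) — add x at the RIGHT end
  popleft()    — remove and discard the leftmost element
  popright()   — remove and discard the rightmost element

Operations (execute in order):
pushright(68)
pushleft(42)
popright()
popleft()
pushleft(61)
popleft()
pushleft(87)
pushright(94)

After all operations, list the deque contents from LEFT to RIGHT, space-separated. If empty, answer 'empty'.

Answer: 87 94

Derivation:
pushright(68): [68]
pushleft(42): [42, 68]
popright(): [42]
popleft(): []
pushleft(61): [61]
popleft(): []
pushleft(87): [87]
pushright(94): [87, 94]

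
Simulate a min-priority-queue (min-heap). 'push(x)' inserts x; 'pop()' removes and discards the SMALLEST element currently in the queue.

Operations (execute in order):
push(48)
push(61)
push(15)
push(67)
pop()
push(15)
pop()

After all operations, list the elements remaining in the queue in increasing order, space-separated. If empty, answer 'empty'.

Answer: 48 61 67

Derivation:
push(48): heap contents = [48]
push(61): heap contents = [48, 61]
push(15): heap contents = [15, 48, 61]
push(67): heap contents = [15, 48, 61, 67]
pop() → 15: heap contents = [48, 61, 67]
push(15): heap contents = [15, 48, 61, 67]
pop() → 15: heap contents = [48, 61, 67]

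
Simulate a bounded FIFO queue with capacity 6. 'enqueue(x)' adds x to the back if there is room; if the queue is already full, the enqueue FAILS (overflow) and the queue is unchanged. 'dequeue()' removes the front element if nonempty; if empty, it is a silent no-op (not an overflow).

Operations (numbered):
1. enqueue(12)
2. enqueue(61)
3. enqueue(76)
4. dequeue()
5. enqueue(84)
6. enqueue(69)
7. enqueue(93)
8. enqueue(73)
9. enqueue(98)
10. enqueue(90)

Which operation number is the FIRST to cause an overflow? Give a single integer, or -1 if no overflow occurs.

Answer: 9

Derivation:
1. enqueue(12): size=1
2. enqueue(61): size=2
3. enqueue(76): size=3
4. dequeue(): size=2
5. enqueue(84): size=3
6. enqueue(69): size=4
7. enqueue(93): size=5
8. enqueue(73): size=6
9. enqueue(98): size=6=cap → OVERFLOW (fail)
10. enqueue(90): size=6=cap → OVERFLOW (fail)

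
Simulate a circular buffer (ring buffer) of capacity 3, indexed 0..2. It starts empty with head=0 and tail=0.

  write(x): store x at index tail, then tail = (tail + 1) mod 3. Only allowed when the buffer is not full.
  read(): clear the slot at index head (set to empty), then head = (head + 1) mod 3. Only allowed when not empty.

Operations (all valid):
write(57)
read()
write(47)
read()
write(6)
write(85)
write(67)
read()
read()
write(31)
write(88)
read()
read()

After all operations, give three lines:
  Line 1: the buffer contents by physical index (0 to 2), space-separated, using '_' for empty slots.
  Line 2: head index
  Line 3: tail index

write(57): buf=[57 _ _], head=0, tail=1, size=1
read(): buf=[_ _ _], head=1, tail=1, size=0
write(47): buf=[_ 47 _], head=1, tail=2, size=1
read(): buf=[_ _ _], head=2, tail=2, size=0
write(6): buf=[_ _ 6], head=2, tail=0, size=1
write(85): buf=[85 _ 6], head=2, tail=1, size=2
write(67): buf=[85 67 6], head=2, tail=2, size=3
read(): buf=[85 67 _], head=0, tail=2, size=2
read(): buf=[_ 67 _], head=1, tail=2, size=1
write(31): buf=[_ 67 31], head=1, tail=0, size=2
write(88): buf=[88 67 31], head=1, tail=1, size=3
read(): buf=[88 _ 31], head=2, tail=1, size=2
read(): buf=[88 _ _], head=0, tail=1, size=1

Answer: 88 _ _
0
1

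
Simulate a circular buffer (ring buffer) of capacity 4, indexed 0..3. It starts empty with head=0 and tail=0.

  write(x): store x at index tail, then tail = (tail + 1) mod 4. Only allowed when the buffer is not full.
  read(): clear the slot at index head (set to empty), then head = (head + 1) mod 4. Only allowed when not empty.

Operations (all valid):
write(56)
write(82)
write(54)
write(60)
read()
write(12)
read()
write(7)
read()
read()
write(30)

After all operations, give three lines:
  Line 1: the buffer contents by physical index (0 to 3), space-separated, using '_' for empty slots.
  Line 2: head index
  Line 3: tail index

Answer: 12 7 30 _
0
3

Derivation:
write(56): buf=[56 _ _ _], head=0, tail=1, size=1
write(82): buf=[56 82 _ _], head=0, tail=2, size=2
write(54): buf=[56 82 54 _], head=0, tail=3, size=3
write(60): buf=[56 82 54 60], head=0, tail=0, size=4
read(): buf=[_ 82 54 60], head=1, tail=0, size=3
write(12): buf=[12 82 54 60], head=1, tail=1, size=4
read(): buf=[12 _ 54 60], head=2, tail=1, size=3
write(7): buf=[12 7 54 60], head=2, tail=2, size=4
read(): buf=[12 7 _ 60], head=3, tail=2, size=3
read(): buf=[12 7 _ _], head=0, tail=2, size=2
write(30): buf=[12 7 30 _], head=0, tail=3, size=3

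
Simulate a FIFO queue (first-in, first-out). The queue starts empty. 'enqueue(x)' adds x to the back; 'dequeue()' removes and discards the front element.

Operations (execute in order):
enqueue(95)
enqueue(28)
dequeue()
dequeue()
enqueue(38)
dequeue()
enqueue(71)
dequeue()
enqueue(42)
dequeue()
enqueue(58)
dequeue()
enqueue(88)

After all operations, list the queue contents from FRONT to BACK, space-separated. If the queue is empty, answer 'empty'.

enqueue(95): [95]
enqueue(28): [95, 28]
dequeue(): [28]
dequeue(): []
enqueue(38): [38]
dequeue(): []
enqueue(71): [71]
dequeue(): []
enqueue(42): [42]
dequeue(): []
enqueue(58): [58]
dequeue(): []
enqueue(88): [88]

Answer: 88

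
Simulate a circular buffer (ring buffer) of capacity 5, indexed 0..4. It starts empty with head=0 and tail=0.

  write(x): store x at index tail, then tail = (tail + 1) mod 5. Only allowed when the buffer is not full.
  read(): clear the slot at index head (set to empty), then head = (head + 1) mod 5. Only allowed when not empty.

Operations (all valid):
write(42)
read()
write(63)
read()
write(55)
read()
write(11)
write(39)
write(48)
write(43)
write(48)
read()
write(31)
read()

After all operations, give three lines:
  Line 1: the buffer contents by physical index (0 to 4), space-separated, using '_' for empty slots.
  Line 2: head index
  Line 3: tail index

write(42): buf=[42 _ _ _ _], head=0, tail=1, size=1
read(): buf=[_ _ _ _ _], head=1, tail=1, size=0
write(63): buf=[_ 63 _ _ _], head=1, tail=2, size=1
read(): buf=[_ _ _ _ _], head=2, tail=2, size=0
write(55): buf=[_ _ 55 _ _], head=2, tail=3, size=1
read(): buf=[_ _ _ _ _], head=3, tail=3, size=0
write(11): buf=[_ _ _ 11 _], head=3, tail=4, size=1
write(39): buf=[_ _ _ 11 39], head=3, tail=0, size=2
write(48): buf=[48 _ _ 11 39], head=3, tail=1, size=3
write(43): buf=[48 43 _ 11 39], head=3, tail=2, size=4
write(48): buf=[48 43 48 11 39], head=3, tail=3, size=5
read(): buf=[48 43 48 _ 39], head=4, tail=3, size=4
write(31): buf=[48 43 48 31 39], head=4, tail=4, size=5
read(): buf=[48 43 48 31 _], head=0, tail=4, size=4

Answer: 48 43 48 31 _
0
4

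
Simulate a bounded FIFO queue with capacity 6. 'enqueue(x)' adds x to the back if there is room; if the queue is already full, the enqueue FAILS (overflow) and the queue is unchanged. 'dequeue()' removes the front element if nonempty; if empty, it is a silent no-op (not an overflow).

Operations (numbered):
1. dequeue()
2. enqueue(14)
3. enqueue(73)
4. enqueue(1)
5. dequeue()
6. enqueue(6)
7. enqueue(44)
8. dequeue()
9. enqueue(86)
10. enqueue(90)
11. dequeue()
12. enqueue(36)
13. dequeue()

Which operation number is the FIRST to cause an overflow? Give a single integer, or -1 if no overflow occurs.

1. dequeue(): empty, no-op, size=0
2. enqueue(14): size=1
3. enqueue(73): size=2
4. enqueue(1): size=3
5. dequeue(): size=2
6. enqueue(6): size=3
7. enqueue(44): size=4
8. dequeue(): size=3
9. enqueue(86): size=4
10. enqueue(90): size=5
11. dequeue(): size=4
12. enqueue(36): size=5
13. dequeue(): size=4

Answer: -1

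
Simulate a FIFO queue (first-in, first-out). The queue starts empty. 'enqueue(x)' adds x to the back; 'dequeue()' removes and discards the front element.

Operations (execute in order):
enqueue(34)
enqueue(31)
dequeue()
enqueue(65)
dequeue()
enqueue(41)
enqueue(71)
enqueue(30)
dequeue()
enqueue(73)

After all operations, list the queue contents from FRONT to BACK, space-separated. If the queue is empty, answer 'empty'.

enqueue(34): [34]
enqueue(31): [34, 31]
dequeue(): [31]
enqueue(65): [31, 65]
dequeue(): [65]
enqueue(41): [65, 41]
enqueue(71): [65, 41, 71]
enqueue(30): [65, 41, 71, 30]
dequeue(): [41, 71, 30]
enqueue(73): [41, 71, 30, 73]

Answer: 41 71 30 73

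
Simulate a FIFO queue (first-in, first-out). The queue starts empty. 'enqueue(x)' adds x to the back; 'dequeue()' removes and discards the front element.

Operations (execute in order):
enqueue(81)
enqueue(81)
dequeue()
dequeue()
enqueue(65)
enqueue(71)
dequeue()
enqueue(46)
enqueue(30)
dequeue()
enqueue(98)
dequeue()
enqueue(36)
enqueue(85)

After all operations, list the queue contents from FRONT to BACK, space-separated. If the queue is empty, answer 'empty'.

Answer: 30 98 36 85

Derivation:
enqueue(81): [81]
enqueue(81): [81, 81]
dequeue(): [81]
dequeue(): []
enqueue(65): [65]
enqueue(71): [65, 71]
dequeue(): [71]
enqueue(46): [71, 46]
enqueue(30): [71, 46, 30]
dequeue(): [46, 30]
enqueue(98): [46, 30, 98]
dequeue(): [30, 98]
enqueue(36): [30, 98, 36]
enqueue(85): [30, 98, 36, 85]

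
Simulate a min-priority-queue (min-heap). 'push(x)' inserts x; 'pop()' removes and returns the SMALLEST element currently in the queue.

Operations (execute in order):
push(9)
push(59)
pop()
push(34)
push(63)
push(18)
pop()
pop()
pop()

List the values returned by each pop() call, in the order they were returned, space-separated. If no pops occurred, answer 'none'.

push(9): heap contents = [9]
push(59): heap contents = [9, 59]
pop() → 9: heap contents = [59]
push(34): heap contents = [34, 59]
push(63): heap contents = [34, 59, 63]
push(18): heap contents = [18, 34, 59, 63]
pop() → 18: heap contents = [34, 59, 63]
pop() → 34: heap contents = [59, 63]
pop() → 59: heap contents = [63]

Answer: 9 18 34 59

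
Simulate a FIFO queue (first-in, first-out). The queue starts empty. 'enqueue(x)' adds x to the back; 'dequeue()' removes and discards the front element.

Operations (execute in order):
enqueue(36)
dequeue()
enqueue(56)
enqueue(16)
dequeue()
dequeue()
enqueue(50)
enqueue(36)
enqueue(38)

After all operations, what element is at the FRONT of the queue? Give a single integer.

enqueue(36): queue = [36]
dequeue(): queue = []
enqueue(56): queue = [56]
enqueue(16): queue = [56, 16]
dequeue(): queue = [16]
dequeue(): queue = []
enqueue(50): queue = [50]
enqueue(36): queue = [50, 36]
enqueue(38): queue = [50, 36, 38]

Answer: 50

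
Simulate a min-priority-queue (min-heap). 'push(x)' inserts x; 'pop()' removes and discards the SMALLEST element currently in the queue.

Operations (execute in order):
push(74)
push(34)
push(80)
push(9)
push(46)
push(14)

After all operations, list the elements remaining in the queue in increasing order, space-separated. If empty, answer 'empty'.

Answer: 9 14 34 46 74 80

Derivation:
push(74): heap contents = [74]
push(34): heap contents = [34, 74]
push(80): heap contents = [34, 74, 80]
push(9): heap contents = [9, 34, 74, 80]
push(46): heap contents = [9, 34, 46, 74, 80]
push(14): heap contents = [9, 14, 34, 46, 74, 80]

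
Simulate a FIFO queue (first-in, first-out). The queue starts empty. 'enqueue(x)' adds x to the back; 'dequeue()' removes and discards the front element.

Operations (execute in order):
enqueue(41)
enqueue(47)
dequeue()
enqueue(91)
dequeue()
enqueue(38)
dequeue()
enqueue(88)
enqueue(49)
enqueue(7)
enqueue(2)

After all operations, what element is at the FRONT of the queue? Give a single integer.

enqueue(41): queue = [41]
enqueue(47): queue = [41, 47]
dequeue(): queue = [47]
enqueue(91): queue = [47, 91]
dequeue(): queue = [91]
enqueue(38): queue = [91, 38]
dequeue(): queue = [38]
enqueue(88): queue = [38, 88]
enqueue(49): queue = [38, 88, 49]
enqueue(7): queue = [38, 88, 49, 7]
enqueue(2): queue = [38, 88, 49, 7, 2]

Answer: 38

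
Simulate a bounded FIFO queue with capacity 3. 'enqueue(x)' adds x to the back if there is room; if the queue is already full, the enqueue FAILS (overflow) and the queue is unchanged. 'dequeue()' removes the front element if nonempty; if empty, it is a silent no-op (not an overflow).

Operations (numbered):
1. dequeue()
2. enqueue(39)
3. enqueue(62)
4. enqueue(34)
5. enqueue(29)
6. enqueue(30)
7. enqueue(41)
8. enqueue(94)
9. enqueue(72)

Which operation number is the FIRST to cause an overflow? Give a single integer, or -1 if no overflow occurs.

1. dequeue(): empty, no-op, size=0
2. enqueue(39): size=1
3. enqueue(62): size=2
4. enqueue(34): size=3
5. enqueue(29): size=3=cap → OVERFLOW (fail)
6. enqueue(30): size=3=cap → OVERFLOW (fail)
7. enqueue(41): size=3=cap → OVERFLOW (fail)
8. enqueue(94): size=3=cap → OVERFLOW (fail)
9. enqueue(72): size=3=cap → OVERFLOW (fail)

Answer: 5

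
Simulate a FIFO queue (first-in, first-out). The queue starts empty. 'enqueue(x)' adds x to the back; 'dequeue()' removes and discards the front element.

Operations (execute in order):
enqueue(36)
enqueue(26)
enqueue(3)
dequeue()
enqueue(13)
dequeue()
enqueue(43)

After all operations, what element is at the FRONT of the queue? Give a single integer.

Answer: 3

Derivation:
enqueue(36): queue = [36]
enqueue(26): queue = [36, 26]
enqueue(3): queue = [36, 26, 3]
dequeue(): queue = [26, 3]
enqueue(13): queue = [26, 3, 13]
dequeue(): queue = [3, 13]
enqueue(43): queue = [3, 13, 43]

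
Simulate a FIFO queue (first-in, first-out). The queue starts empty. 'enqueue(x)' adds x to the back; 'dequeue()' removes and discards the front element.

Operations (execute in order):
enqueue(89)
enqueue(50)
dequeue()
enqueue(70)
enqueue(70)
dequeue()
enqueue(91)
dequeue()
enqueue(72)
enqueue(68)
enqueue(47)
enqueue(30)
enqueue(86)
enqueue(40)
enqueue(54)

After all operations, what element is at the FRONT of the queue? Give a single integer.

enqueue(89): queue = [89]
enqueue(50): queue = [89, 50]
dequeue(): queue = [50]
enqueue(70): queue = [50, 70]
enqueue(70): queue = [50, 70, 70]
dequeue(): queue = [70, 70]
enqueue(91): queue = [70, 70, 91]
dequeue(): queue = [70, 91]
enqueue(72): queue = [70, 91, 72]
enqueue(68): queue = [70, 91, 72, 68]
enqueue(47): queue = [70, 91, 72, 68, 47]
enqueue(30): queue = [70, 91, 72, 68, 47, 30]
enqueue(86): queue = [70, 91, 72, 68, 47, 30, 86]
enqueue(40): queue = [70, 91, 72, 68, 47, 30, 86, 40]
enqueue(54): queue = [70, 91, 72, 68, 47, 30, 86, 40, 54]

Answer: 70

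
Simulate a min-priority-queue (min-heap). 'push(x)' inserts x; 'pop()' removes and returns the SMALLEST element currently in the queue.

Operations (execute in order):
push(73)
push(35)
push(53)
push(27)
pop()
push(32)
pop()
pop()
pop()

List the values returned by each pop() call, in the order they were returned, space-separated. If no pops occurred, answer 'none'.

push(73): heap contents = [73]
push(35): heap contents = [35, 73]
push(53): heap contents = [35, 53, 73]
push(27): heap contents = [27, 35, 53, 73]
pop() → 27: heap contents = [35, 53, 73]
push(32): heap contents = [32, 35, 53, 73]
pop() → 32: heap contents = [35, 53, 73]
pop() → 35: heap contents = [53, 73]
pop() → 53: heap contents = [73]

Answer: 27 32 35 53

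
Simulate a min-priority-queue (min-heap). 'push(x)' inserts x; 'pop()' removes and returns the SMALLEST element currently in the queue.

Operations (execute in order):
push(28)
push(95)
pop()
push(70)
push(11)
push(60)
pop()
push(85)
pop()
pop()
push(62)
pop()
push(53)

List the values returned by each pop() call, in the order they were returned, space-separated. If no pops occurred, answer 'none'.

Answer: 28 11 60 70 62

Derivation:
push(28): heap contents = [28]
push(95): heap contents = [28, 95]
pop() → 28: heap contents = [95]
push(70): heap contents = [70, 95]
push(11): heap contents = [11, 70, 95]
push(60): heap contents = [11, 60, 70, 95]
pop() → 11: heap contents = [60, 70, 95]
push(85): heap contents = [60, 70, 85, 95]
pop() → 60: heap contents = [70, 85, 95]
pop() → 70: heap contents = [85, 95]
push(62): heap contents = [62, 85, 95]
pop() → 62: heap contents = [85, 95]
push(53): heap contents = [53, 85, 95]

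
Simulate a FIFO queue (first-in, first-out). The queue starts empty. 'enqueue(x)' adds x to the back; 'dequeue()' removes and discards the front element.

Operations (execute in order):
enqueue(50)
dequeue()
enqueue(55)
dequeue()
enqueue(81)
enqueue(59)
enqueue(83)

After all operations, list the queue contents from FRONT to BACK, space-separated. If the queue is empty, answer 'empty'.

Answer: 81 59 83

Derivation:
enqueue(50): [50]
dequeue(): []
enqueue(55): [55]
dequeue(): []
enqueue(81): [81]
enqueue(59): [81, 59]
enqueue(83): [81, 59, 83]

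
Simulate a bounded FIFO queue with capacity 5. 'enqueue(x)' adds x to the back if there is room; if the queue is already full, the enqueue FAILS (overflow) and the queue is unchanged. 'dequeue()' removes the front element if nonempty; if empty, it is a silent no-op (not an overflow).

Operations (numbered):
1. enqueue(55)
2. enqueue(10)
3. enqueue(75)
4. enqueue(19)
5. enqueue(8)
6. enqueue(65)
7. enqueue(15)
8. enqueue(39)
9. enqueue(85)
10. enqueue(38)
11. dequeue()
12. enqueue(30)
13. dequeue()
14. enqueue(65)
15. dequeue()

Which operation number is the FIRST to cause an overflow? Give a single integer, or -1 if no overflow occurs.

1. enqueue(55): size=1
2. enqueue(10): size=2
3. enqueue(75): size=3
4. enqueue(19): size=4
5. enqueue(8): size=5
6. enqueue(65): size=5=cap → OVERFLOW (fail)
7. enqueue(15): size=5=cap → OVERFLOW (fail)
8. enqueue(39): size=5=cap → OVERFLOW (fail)
9. enqueue(85): size=5=cap → OVERFLOW (fail)
10. enqueue(38): size=5=cap → OVERFLOW (fail)
11. dequeue(): size=4
12. enqueue(30): size=5
13. dequeue(): size=4
14. enqueue(65): size=5
15. dequeue(): size=4

Answer: 6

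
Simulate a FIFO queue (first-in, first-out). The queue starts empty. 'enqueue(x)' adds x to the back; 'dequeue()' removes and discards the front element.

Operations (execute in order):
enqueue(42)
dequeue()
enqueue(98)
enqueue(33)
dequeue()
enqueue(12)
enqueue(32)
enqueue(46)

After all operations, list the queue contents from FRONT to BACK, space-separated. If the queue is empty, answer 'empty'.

Answer: 33 12 32 46

Derivation:
enqueue(42): [42]
dequeue(): []
enqueue(98): [98]
enqueue(33): [98, 33]
dequeue(): [33]
enqueue(12): [33, 12]
enqueue(32): [33, 12, 32]
enqueue(46): [33, 12, 32, 46]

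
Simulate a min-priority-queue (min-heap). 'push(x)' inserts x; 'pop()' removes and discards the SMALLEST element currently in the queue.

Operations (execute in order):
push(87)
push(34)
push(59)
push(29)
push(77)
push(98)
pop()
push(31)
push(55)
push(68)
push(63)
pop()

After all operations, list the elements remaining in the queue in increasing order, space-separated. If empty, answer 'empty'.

push(87): heap contents = [87]
push(34): heap contents = [34, 87]
push(59): heap contents = [34, 59, 87]
push(29): heap contents = [29, 34, 59, 87]
push(77): heap contents = [29, 34, 59, 77, 87]
push(98): heap contents = [29, 34, 59, 77, 87, 98]
pop() → 29: heap contents = [34, 59, 77, 87, 98]
push(31): heap contents = [31, 34, 59, 77, 87, 98]
push(55): heap contents = [31, 34, 55, 59, 77, 87, 98]
push(68): heap contents = [31, 34, 55, 59, 68, 77, 87, 98]
push(63): heap contents = [31, 34, 55, 59, 63, 68, 77, 87, 98]
pop() → 31: heap contents = [34, 55, 59, 63, 68, 77, 87, 98]

Answer: 34 55 59 63 68 77 87 98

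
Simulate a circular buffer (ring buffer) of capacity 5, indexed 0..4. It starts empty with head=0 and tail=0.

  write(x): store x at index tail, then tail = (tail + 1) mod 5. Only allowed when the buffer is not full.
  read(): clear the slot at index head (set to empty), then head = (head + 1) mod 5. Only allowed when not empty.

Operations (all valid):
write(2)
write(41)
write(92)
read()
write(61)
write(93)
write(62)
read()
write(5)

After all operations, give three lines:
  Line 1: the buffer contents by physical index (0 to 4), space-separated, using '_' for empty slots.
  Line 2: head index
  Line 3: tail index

write(2): buf=[2 _ _ _ _], head=0, tail=1, size=1
write(41): buf=[2 41 _ _ _], head=0, tail=2, size=2
write(92): buf=[2 41 92 _ _], head=0, tail=3, size=3
read(): buf=[_ 41 92 _ _], head=1, tail=3, size=2
write(61): buf=[_ 41 92 61 _], head=1, tail=4, size=3
write(93): buf=[_ 41 92 61 93], head=1, tail=0, size=4
write(62): buf=[62 41 92 61 93], head=1, tail=1, size=5
read(): buf=[62 _ 92 61 93], head=2, tail=1, size=4
write(5): buf=[62 5 92 61 93], head=2, tail=2, size=5

Answer: 62 5 92 61 93
2
2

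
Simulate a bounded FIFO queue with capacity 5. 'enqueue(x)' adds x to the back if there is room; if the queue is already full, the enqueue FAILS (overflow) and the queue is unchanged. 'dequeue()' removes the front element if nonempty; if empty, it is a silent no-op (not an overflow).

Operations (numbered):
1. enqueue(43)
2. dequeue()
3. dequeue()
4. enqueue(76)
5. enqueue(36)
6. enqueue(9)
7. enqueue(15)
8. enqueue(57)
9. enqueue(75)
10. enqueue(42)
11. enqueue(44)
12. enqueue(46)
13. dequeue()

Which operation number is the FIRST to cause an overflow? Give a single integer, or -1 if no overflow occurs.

1. enqueue(43): size=1
2. dequeue(): size=0
3. dequeue(): empty, no-op, size=0
4. enqueue(76): size=1
5. enqueue(36): size=2
6. enqueue(9): size=3
7. enqueue(15): size=4
8. enqueue(57): size=5
9. enqueue(75): size=5=cap → OVERFLOW (fail)
10. enqueue(42): size=5=cap → OVERFLOW (fail)
11. enqueue(44): size=5=cap → OVERFLOW (fail)
12. enqueue(46): size=5=cap → OVERFLOW (fail)
13. dequeue(): size=4

Answer: 9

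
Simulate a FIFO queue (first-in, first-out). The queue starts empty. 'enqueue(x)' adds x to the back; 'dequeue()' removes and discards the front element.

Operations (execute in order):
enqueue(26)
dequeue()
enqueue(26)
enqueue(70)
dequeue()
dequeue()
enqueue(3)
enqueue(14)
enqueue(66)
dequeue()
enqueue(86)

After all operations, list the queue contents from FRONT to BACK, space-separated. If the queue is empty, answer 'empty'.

Answer: 14 66 86

Derivation:
enqueue(26): [26]
dequeue(): []
enqueue(26): [26]
enqueue(70): [26, 70]
dequeue(): [70]
dequeue(): []
enqueue(3): [3]
enqueue(14): [3, 14]
enqueue(66): [3, 14, 66]
dequeue(): [14, 66]
enqueue(86): [14, 66, 86]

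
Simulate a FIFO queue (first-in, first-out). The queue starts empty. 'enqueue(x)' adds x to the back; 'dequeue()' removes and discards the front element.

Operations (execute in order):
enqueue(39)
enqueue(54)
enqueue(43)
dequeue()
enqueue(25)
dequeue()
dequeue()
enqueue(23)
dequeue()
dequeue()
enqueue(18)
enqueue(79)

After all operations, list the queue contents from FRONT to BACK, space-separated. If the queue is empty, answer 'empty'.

enqueue(39): [39]
enqueue(54): [39, 54]
enqueue(43): [39, 54, 43]
dequeue(): [54, 43]
enqueue(25): [54, 43, 25]
dequeue(): [43, 25]
dequeue(): [25]
enqueue(23): [25, 23]
dequeue(): [23]
dequeue(): []
enqueue(18): [18]
enqueue(79): [18, 79]

Answer: 18 79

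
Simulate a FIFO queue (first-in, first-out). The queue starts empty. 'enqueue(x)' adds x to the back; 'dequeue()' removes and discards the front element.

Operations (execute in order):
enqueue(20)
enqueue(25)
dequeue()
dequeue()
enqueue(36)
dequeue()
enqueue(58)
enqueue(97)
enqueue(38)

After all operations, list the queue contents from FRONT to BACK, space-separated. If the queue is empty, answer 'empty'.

Answer: 58 97 38

Derivation:
enqueue(20): [20]
enqueue(25): [20, 25]
dequeue(): [25]
dequeue(): []
enqueue(36): [36]
dequeue(): []
enqueue(58): [58]
enqueue(97): [58, 97]
enqueue(38): [58, 97, 38]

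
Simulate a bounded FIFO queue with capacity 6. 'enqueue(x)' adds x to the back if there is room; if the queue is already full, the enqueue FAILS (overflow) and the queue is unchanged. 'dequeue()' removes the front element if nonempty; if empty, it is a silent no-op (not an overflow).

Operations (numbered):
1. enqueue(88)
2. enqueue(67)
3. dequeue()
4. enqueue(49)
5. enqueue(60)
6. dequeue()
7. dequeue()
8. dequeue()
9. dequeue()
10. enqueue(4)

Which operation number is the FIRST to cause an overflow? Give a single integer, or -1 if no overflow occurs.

Answer: -1

Derivation:
1. enqueue(88): size=1
2. enqueue(67): size=2
3. dequeue(): size=1
4. enqueue(49): size=2
5. enqueue(60): size=3
6. dequeue(): size=2
7. dequeue(): size=1
8. dequeue(): size=0
9. dequeue(): empty, no-op, size=0
10. enqueue(4): size=1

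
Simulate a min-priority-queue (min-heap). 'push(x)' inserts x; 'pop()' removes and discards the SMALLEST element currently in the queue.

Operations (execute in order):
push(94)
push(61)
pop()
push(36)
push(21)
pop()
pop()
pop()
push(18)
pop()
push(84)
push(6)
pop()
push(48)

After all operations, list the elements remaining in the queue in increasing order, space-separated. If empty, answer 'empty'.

Answer: 48 84

Derivation:
push(94): heap contents = [94]
push(61): heap contents = [61, 94]
pop() → 61: heap contents = [94]
push(36): heap contents = [36, 94]
push(21): heap contents = [21, 36, 94]
pop() → 21: heap contents = [36, 94]
pop() → 36: heap contents = [94]
pop() → 94: heap contents = []
push(18): heap contents = [18]
pop() → 18: heap contents = []
push(84): heap contents = [84]
push(6): heap contents = [6, 84]
pop() → 6: heap contents = [84]
push(48): heap contents = [48, 84]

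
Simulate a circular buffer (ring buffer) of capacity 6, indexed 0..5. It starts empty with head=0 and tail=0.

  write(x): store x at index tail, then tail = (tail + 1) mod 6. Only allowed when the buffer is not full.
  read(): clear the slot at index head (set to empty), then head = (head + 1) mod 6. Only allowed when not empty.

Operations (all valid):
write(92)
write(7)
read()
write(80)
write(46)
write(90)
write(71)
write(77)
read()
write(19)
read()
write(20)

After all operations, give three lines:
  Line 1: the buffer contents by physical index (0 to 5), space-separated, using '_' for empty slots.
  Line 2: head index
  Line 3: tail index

write(92): buf=[92 _ _ _ _ _], head=0, tail=1, size=1
write(7): buf=[92 7 _ _ _ _], head=0, tail=2, size=2
read(): buf=[_ 7 _ _ _ _], head=1, tail=2, size=1
write(80): buf=[_ 7 80 _ _ _], head=1, tail=3, size=2
write(46): buf=[_ 7 80 46 _ _], head=1, tail=4, size=3
write(90): buf=[_ 7 80 46 90 _], head=1, tail=5, size=4
write(71): buf=[_ 7 80 46 90 71], head=1, tail=0, size=5
write(77): buf=[77 7 80 46 90 71], head=1, tail=1, size=6
read(): buf=[77 _ 80 46 90 71], head=2, tail=1, size=5
write(19): buf=[77 19 80 46 90 71], head=2, tail=2, size=6
read(): buf=[77 19 _ 46 90 71], head=3, tail=2, size=5
write(20): buf=[77 19 20 46 90 71], head=3, tail=3, size=6

Answer: 77 19 20 46 90 71
3
3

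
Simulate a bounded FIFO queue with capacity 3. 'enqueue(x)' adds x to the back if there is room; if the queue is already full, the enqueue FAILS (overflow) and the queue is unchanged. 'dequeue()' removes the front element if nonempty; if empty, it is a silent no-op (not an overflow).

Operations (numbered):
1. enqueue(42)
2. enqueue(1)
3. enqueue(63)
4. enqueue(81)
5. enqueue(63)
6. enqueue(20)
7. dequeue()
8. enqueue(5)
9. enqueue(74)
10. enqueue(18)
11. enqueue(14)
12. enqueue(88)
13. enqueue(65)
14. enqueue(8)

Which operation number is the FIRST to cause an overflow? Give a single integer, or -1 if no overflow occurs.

Answer: 4

Derivation:
1. enqueue(42): size=1
2. enqueue(1): size=2
3. enqueue(63): size=3
4. enqueue(81): size=3=cap → OVERFLOW (fail)
5. enqueue(63): size=3=cap → OVERFLOW (fail)
6. enqueue(20): size=3=cap → OVERFLOW (fail)
7. dequeue(): size=2
8. enqueue(5): size=3
9. enqueue(74): size=3=cap → OVERFLOW (fail)
10. enqueue(18): size=3=cap → OVERFLOW (fail)
11. enqueue(14): size=3=cap → OVERFLOW (fail)
12. enqueue(88): size=3=cap → OVERFLOW (fail)
13. enqueue(65): size=3=cap → OVERFLOW (fail)
14. enqueue(8): size=3=cap → OVERFLOW (fail)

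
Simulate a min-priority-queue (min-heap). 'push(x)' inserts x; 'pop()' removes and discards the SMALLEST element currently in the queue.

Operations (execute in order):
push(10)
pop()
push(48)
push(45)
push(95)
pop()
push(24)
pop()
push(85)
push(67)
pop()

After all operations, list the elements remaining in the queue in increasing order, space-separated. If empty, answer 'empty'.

push(10): heap contents = [10]
pop() → 10: heap contents = []
push(48): heap contents = [48]
push(45): heap contents = [45, 48]
push(95): heap contents = [45, 48, 95]
pop() → 45: heap contents = [48, 95]
push(24): heap contents = [24, 48, 95]
pop() → 24: heap contents = [48, 95]
push(85): heap contents = [48, 85, 95]
push(67): heap contents = [48, 67, 85, 95]
pop() → 48: heap contents = [67, 85, 95]

Answer: 67 85 95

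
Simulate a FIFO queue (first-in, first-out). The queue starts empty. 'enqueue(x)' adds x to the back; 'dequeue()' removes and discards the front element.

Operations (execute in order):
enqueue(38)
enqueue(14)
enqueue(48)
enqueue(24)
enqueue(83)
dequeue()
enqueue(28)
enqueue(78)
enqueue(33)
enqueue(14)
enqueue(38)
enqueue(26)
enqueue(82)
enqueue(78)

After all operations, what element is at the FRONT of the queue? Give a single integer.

enqueue(38): queue = [38]
enqueue(14): queue = [38, 14]
enqueue(48): queue = [38, 14, 48]
enqueue(24): queue = [38, 14, 48, 24]
enqueue(83): queue = [38, 14, 48, 24, 83]
dequeue(): queue = [14, 48, 24, 83]
enqueue(28): queue = [14, 48, 24, 83, 28]
enqueue(78): queue = [14, 48, 24, 83, 28, 78]
enqueue(33): queue = [14, 48, 24, 83, 28, 78, 33]
enqueue(14): queue = [14, 48, 24, 83, 28, 78, 33, 14]
enqueue(38): queue = [14, 48, 24, 83, 28, 78, 33, 14, 38]
enqueue(26): queue = [14, 48, 24, 83, 28, 78, 33, 14, 38, 26]
enqueue(82): queue = [14, 48, 24, 83, 28, 78, 33, 14, 38, 26, 82]
enqueue(78): queue = [14, 48, 24, 83, 28, 78, 33, 14, 38, 26, 82, 78]

Answer: 14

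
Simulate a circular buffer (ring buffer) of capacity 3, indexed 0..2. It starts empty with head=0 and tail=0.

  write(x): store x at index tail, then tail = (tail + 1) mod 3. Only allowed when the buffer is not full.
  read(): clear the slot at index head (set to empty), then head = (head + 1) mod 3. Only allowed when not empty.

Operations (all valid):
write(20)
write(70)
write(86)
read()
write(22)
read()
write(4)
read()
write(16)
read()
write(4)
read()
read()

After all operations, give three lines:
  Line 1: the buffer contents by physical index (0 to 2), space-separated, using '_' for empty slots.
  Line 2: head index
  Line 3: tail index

write(20): buf=[20 _ _], head=0, tail=1, size=1
write(70): buf=[20 70 _], head=0, tail=2, size=2
write(86): buf=[20 70 86], head=0, tail=0, size=3
read(): buf=[_ 70 86], head=1, tail=0, size=2
write(22): buf=[22 70 86], head=1, tail=1, size=3
read(): buf=[22 _ 86], head=2, tail=1, size=2
write(4): buf=[22 4 86], head=2, tail=2, size=3
read(): buf=[22 4 _], head=0, tail=2, size=2
write(16): buf=[22 4 16], head=0, tail=0, size=3
read(): buf=[_ 4 16], head=1, tail=0, size=2
write(4): buf=[4 4 16], head=1, tail=1, size=3
read(): buf=[4 _ 16], head=2, tail=1, size=2
read(): buf=[4 _ _], head=0, tail=1, size=1

Answer: 4 _ _
0
1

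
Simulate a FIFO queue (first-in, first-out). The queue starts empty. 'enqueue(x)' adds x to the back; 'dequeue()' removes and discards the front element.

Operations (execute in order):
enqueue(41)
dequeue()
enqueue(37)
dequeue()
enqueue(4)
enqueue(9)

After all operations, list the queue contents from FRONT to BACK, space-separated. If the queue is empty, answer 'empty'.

Answer: 4 9

Derivation:
enqueue(41): [41]
dequeue(): []
enqueue(37): [37]
dequeue(): []
enqueue(4): [4]
enqueue(9): [4, 9]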